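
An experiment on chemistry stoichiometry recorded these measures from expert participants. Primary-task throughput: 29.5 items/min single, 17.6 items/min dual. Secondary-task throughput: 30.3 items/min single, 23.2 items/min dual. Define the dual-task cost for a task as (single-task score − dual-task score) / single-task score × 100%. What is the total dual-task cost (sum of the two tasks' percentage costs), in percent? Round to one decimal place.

63.8

Primary cost = (29.5 − 17.6) / 29.5 × 100% = 40.3390%.
Secondary cost = (30.3 − 23.2) / 30.3 × 100% = 23.4323%.
Total = 40.3390% + 23.4323% = 63.7713% ≈ 63.8%.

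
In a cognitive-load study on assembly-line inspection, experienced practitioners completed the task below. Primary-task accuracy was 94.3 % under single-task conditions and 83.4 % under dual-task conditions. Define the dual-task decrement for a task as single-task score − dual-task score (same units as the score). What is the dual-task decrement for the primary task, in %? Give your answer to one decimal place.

10.9

Decrement = 94.3 − 83.4 = 10.9000 % ≈ 10.9 %.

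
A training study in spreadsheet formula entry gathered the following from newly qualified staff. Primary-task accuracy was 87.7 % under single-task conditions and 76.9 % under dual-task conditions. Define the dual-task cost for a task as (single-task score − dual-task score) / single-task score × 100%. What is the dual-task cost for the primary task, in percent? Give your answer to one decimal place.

12.3

Cost = (87.7 − 76.9) / 87.7 × 100%
     = 10.8000 / 87.7 × 100% = 12.3147%.
≈ 12.3%.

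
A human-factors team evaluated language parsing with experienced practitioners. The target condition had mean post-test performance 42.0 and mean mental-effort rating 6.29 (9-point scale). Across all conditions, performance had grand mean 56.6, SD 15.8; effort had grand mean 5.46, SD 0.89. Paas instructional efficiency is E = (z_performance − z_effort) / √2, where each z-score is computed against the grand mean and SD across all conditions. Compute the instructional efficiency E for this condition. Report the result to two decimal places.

-1.31

z_performance = (42.0 − 56.6) / 15.8 = -14.6000 / 15.8 = -0.9241.
z_effort = (6.29 − 5.46) / 0.89 = 0.8300 / 0.89 = 0.9326.
z_P − z_E = -0.9241 − 0.9326 = -1.8567.
E = -1.8567 / √2 = -1.8567 / 1.41421 = -1.3129 ≈ -1.31.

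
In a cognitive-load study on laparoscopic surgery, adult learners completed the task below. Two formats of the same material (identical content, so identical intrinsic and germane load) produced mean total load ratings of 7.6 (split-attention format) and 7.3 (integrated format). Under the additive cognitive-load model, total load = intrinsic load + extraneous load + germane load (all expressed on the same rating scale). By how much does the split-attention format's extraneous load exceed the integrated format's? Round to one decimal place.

Intrinsic and germane load are equal across formats, so the difference in total load equals the difference in extraneous load.
Extraneous-load difference = 7.6 − 7.3 = 0.3.

0.3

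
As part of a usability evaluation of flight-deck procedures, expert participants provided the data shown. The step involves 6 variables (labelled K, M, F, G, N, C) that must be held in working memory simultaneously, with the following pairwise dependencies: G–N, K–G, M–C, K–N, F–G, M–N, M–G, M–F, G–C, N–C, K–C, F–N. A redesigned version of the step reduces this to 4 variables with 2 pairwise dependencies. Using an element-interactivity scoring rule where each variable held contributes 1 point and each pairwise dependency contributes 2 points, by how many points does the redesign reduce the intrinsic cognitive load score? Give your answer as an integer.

Original: 6 × 1 + 12 × 2 = 6 + 24 = 30.
Redesigned: 4 × 1 + 2 × 2 = 4 + 4 = 8.
Reduction = 30 − 8 = 22.

22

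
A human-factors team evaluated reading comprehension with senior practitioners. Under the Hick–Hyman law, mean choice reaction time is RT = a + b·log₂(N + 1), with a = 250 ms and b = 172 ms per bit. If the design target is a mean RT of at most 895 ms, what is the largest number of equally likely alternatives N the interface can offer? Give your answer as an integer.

Set 250 + 172·log₂(N + 1) ≤ 895.
log₂(N + 1) ≤ (895 − 250) / 172 = 3.7500.
N + 1 ≤ 2^3.7500 = 13.4543.
N ≤ 12.4543, so the largest integer N is 12.

12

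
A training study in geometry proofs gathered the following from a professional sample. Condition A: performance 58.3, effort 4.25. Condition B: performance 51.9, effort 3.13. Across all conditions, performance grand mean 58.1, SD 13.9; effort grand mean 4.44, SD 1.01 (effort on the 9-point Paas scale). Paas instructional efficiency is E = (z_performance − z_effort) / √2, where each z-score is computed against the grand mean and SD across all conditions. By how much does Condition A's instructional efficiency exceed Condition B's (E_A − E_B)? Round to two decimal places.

Condition A: z_P = (58.3 − 58.1)/13.9 = 0.0144; z_E = (4.25 − 4.44)/1.01 = -0.1881; E_A = (0.0144 − (-0.1881))/√2 = 0.1432.
Condition B: z_P = (51.9 − 58.1)/13.9 = -0.4460; z_E = (3.13 − 4.44)/1.01 = -1.2970; E_B = (-0.4460 − (-1.2970))/√2 = 0.6017.
E_A − E_B = 0.1432 − 0.6017 = -0.4585 ≈ -0.46.

-0.46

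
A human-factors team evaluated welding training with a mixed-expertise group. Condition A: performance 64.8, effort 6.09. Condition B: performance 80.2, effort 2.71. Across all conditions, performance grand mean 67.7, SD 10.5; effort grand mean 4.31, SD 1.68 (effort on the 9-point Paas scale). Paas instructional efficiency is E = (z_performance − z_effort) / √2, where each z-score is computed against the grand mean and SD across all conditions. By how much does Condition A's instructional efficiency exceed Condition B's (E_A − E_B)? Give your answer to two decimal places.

Condition A: z_P = (64.8 − 67.7)/10.5 = -0.2762; z_E = (6.09 − 4.31)/1.68 = 1.0595; E_A = (-0.2762 − 1.0595)/√2 = -0.9445.
Condition B: z_P = (80.2 − 67.7)/10.5 = 1.1905; z_E = (2.71 − 4.31)/1.68 = -0.9524; E_B = (1.1905 − (-0.9524))/√2 = 1.5153.
E_A − E_B = -0.9445 − 1.5153 = -2.4598 ≈ -2.46.

-2.46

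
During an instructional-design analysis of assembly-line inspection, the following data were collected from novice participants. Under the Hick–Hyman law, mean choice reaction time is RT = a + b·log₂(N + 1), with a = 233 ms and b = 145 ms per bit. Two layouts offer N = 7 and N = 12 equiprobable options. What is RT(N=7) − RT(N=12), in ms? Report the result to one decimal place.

-101.6

RT(7) = 233 + 145·log₂(8) = 233 + 145·3.0000 = 668.0000 ms.
RT(12) = 233 + 145·log₂(13) = 233 + 145·3.7004 = 769.5580 ms.
Difference = 668.0000 − 769.5580 = -101.5580 ≈ -101.6 ms.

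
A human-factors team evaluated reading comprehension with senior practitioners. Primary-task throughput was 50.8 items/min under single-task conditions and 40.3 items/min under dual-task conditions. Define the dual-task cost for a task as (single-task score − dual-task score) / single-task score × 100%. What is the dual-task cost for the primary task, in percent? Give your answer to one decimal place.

20.7

Cost = (50.8 − 40.3) / 50.8 × 100%
     = 10.5000 / 50.8 × 100% = 20.6693%.
≈ 20.7%.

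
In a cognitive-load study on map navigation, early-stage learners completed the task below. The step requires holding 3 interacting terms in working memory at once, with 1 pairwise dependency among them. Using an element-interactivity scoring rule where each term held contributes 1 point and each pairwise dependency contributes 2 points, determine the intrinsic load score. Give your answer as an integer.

5

Element contribution: 3 × 1 = 3.
Interaction contribution: 1 × 2 = 2.
Intrinsic load = 3 + 2 = 5.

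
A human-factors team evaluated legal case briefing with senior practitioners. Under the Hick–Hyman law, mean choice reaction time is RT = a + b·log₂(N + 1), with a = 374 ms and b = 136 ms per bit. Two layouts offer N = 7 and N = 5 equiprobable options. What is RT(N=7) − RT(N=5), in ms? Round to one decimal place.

56.4

RT(7) = 374 + 136·log₂(8) = 374 + 136·3.0000 = 782.0000 ms.
RT(5) = 374 + 136·log₂(6) = 374 + 136·2.5850 = 725.5600 ms.
Difference = 782.0000 − 725.5600 = 56.4400 ≈ 56.4 ms.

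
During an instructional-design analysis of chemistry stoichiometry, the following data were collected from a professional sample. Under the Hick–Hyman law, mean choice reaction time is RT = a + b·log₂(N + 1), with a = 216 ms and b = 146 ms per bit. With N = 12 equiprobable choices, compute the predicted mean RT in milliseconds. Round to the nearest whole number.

log₂(12 + 1) = log₂(13) = 3.7004.
RT = 216 + 146 × 3.7004 = 216 + 540.2584 = 756.2584 ms.
≈ 756 ms.

756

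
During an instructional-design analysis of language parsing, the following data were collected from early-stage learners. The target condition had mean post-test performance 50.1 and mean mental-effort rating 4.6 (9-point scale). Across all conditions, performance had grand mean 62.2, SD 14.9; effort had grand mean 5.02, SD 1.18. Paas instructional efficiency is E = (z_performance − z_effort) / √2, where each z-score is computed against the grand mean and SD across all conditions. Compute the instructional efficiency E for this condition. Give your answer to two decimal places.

z_performance = (50.1 − 62.2) / 14.9 = -12.1000 / 14.9 = -0.8121.
z_effort = (4.6 − 5.02) / 1.18 = -0.4200 / 1.18 = -0.3559.
z_P − z_E = -0.8121 − (-0.3559) = -0.4562.
E = -0.4562 / √2 = -0.4562 / 1.41421 = -0.3226 ≈ -0.32.

-0.32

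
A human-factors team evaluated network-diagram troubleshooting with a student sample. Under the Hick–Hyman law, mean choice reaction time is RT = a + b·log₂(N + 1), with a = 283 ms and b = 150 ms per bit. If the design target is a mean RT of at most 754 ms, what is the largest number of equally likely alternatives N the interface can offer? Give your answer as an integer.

Set 283 + 150·log₂(N + 1) ≤ 754.
log₂(N + 1) ≤ (754 − 283) / 150 = 3.1400.
N + 1 ≤ 2^3.1400 = 8.8152.
N ≤ 7.8152, so the largest integer N is 7.

7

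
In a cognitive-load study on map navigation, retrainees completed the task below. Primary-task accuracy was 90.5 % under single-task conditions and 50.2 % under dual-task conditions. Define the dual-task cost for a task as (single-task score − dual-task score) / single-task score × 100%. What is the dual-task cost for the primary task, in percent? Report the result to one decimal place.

Cost = (90.5 − 50.2) / 90.5 × 100%
     = 40.3000 / 90.5 × 100% = 44.5304%.
≈ 44.5%.

44.5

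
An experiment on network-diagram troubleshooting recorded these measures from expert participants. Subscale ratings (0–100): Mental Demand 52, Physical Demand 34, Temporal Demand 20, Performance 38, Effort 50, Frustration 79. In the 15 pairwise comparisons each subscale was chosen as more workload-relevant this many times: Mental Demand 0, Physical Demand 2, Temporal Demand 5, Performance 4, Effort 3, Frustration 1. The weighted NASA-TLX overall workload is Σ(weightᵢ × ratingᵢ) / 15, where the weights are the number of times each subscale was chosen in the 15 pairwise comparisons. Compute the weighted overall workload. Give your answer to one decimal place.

36.6

The tallies are the weights (they sum to 15).
Weighted sum = 0·52 + 2·34 + 5·20 + 4·38 + 3·50 + 1·79
            = 0 + 68 + 100 + 152 + 150 + 79 = 549.
Overall workload = 549 / 15 = 36.6000 ≈ 36.6.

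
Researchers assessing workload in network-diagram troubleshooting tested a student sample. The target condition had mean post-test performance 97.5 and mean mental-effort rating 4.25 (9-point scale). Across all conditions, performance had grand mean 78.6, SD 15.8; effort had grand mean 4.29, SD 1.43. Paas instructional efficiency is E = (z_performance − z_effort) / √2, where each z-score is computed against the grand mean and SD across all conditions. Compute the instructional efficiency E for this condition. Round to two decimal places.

z_performance = (97.5 − 78.6) / 15.8 = 18.9000 / 15.8 = 1.1962.
z_effort = (4.25 − 4.29) / 1.43 = -0.0400 / 1.43 = -0.0280.
z_P − z_E = 1.1962 − (-0.0280) = 1.2242.
E = 1.2242 / √2 = 1.2242 / 1.41421 = 0.8656 ≈ 0.87.

0.87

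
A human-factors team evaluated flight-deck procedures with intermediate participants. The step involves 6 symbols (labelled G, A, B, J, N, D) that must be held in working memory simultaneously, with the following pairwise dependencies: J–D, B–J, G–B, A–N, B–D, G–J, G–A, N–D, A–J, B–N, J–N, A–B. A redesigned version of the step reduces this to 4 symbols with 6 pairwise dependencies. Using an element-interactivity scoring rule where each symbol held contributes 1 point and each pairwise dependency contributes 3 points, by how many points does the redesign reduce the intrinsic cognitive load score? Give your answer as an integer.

Original: 6 × 1 + 12 × 3 = 6 + 36 = 42.
Redesigned: 4 × 1 + 6 × 3 = 4 + 18 = 22.
Reduction = 42 − 22 = 20.

20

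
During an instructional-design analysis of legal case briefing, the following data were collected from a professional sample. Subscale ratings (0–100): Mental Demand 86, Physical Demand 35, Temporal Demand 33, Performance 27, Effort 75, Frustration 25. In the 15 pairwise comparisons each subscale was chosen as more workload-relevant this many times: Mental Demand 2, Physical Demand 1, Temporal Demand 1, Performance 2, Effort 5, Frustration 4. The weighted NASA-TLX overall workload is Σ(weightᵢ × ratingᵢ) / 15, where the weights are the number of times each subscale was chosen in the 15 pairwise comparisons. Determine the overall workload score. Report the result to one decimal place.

The tallies are the weights (they sum to 15).
Weighted sum = 2·86 + 1·35 + 1·33 + 2·27 + 5·75 + 4·25
            = 172 + 35 + 33 + 54 + 375 + 100 = 769.
Overall workload = 769 / 15 = 51.2667 ≈ 51.3.

51.3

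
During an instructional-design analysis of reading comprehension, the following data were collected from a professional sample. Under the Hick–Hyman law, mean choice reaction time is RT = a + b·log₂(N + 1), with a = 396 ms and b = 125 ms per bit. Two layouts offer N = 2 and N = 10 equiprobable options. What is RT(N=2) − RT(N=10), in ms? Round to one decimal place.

RT(2) = 396 + 125·log₂(3) = 396 + 125·1.5850 = 594.1250 ms.
RT(10) = 396 + 125·log₂(11) = 396 + 125·3.4594 = 828.4250 ms.
Difference = 594.1250 − 828.4250 = -234.3000 ≈ -234.3 ms.

-234.3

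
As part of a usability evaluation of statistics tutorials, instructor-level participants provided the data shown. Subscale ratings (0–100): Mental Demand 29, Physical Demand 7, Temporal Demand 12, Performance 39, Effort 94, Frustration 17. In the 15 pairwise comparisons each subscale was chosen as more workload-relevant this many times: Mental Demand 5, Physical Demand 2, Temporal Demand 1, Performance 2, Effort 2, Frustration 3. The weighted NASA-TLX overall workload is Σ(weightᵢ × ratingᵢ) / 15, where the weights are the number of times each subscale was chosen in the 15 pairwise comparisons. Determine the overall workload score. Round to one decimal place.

32.5

The tallies are the weights (they sum to 15).
Weighted sum = 5·29 + 2·7 + 1·12 + 2·39 + 2·94 + 3·17
            = 145 + 14 + 12 + 78 + 188 + 51 = 488.
Overall workload = 488 / 15 = 32.5333 ≈ 32.5.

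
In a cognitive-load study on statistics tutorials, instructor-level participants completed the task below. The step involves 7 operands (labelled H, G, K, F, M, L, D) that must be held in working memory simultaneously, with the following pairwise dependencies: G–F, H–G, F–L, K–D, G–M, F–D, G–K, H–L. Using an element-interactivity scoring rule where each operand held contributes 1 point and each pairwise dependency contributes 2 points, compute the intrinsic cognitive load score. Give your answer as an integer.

23

Count of operands held simultaneously: 7.
Count of pairwise dependencies listed: 8.
Element contribution: 7 × 1 = 7.
Interaction contribution: 8 × 2 = 16.
Intrinsic load = 7 + 16 = 23.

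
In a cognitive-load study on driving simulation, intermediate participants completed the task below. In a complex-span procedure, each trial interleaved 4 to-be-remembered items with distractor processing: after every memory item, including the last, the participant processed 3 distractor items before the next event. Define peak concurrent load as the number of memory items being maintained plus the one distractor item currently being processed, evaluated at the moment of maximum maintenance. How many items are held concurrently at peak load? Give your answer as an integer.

5

Maintenance is greatest during the distractor(s) after memory item 4: all 4 memory items are being held.
One distractor item is concurrently being processed.
Peak concurrent load = 4 + 1 = 5 items.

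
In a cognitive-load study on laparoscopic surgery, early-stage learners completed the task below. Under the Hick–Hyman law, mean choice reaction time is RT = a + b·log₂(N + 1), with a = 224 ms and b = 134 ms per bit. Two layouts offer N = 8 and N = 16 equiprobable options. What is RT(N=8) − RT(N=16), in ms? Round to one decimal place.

-123.0

RT(8) = 224 + 134·log₂(9) = 224 + 134·3.1699 = 648.7666 ms.
RT(16) = 224 + 134·log₂(17) = 224 + 134·4.0875 = 771.7250 ms.
Difference = 648.7666 − 771.7250 = -122.9584 ≈ -123.0 ms.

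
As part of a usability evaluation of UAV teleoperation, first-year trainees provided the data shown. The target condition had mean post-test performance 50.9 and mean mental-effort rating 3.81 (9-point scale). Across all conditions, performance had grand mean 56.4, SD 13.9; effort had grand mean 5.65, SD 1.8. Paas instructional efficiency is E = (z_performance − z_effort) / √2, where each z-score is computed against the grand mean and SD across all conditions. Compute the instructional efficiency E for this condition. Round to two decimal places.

0.44

z_performance = (50.9 − 56.4) / 13.9 = -5.5000 / 13.9 = -0.3957.
z_effort = (3.81 − 5.65) / 1.8 = -1.8400 / 1.8 = -1.0222.
z_P − z_E = -0.3957 − (-1.0222) = 0.6265.
E = 0.6265 / √2 = 0.6265 / 1.41421 = 0.4430 ≈ 0.44.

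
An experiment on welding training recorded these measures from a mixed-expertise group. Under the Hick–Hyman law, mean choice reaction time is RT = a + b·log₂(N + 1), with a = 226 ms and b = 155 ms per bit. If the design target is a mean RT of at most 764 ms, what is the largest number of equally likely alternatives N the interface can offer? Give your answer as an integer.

Set 226 + 155·log₂(N + 1) ≤ 764.
log₂(N + 1) ≤ (764 − 226) / 155 = 3.4710.
N + 1 ≤ 2^3.4710 = 11.0886.
N ≤ 10.0886, so the largest integer N is 10.

10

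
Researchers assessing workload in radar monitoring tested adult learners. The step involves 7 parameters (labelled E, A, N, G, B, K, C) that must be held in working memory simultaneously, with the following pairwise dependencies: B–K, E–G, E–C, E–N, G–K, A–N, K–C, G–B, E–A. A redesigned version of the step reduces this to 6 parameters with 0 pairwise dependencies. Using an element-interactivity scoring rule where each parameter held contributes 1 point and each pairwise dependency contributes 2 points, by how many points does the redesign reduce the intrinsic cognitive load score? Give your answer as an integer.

19

Original: 7 × 1 + 9 × 2 = 7 + 18 = 25.
Redesigned: 6 × 1 + 0 × 2 = 6 + 0 = 6.
Reduction = 25 − 6 = 19.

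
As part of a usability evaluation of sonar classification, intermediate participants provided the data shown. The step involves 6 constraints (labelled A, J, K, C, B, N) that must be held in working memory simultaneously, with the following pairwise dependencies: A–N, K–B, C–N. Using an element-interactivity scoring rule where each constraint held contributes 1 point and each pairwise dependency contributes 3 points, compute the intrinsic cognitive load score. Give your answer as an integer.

Count of constraints held simultaneously: 6.
Count of pairwise dependencies listed: 3.
Element contribution: 6 × 1 = 6.
Interaction contribution: 3 × 3 = 9.
Intrinsic load = 6 + 9 = 15.

15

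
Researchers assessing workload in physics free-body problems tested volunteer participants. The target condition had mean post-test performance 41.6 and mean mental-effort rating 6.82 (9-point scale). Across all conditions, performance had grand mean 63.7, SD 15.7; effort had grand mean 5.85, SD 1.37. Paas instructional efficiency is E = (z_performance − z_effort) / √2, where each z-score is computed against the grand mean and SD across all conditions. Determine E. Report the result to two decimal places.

-1.50

z_performance = (41.6 − 63.7) / 15.7 = -22.1000 / 15.7 = -1.4076.
z_effort = (6.82 − 5.85) / 1.37 = 0.9700 / 1.37 = 0.7080.
z_P − z_E = -1.4076 − 0.7080 = -2.1156.
E = -2.1156 / √2 = -2.1156 / 1.41421 = -1.4960 ≈ -1.50.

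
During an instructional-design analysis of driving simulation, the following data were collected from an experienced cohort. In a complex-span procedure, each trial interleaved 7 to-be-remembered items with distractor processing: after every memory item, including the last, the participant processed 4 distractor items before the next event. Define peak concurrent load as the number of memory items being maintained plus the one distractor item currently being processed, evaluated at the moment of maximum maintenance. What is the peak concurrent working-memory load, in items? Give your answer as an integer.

Maintenance is greatest during the distractor(s) after memory item 7: all 7 memory items are being held.
One distractor item is concurrently being processed.
Peak concurrent load = 7 + 1 = 8 items.

8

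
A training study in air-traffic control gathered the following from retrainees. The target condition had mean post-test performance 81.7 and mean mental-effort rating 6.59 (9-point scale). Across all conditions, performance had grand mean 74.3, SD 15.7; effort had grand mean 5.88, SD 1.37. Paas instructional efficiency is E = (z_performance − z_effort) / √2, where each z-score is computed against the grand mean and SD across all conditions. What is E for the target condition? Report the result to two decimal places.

-0.03

z_performance = (81.7 − 74.3) / 15.7 = 7.4000 / 15.7 = 0.4713.
z_effort = (6.59 − 5.88) / 1.37 = 0.7100 / 1.37 = 0.5182.
z_P − z_E = 0.4713 − 0.5182 = -0.0469.
E = -0.0469 / √2 = -0.0469 / 1.41421 = -0.0332 ≈ -0.03.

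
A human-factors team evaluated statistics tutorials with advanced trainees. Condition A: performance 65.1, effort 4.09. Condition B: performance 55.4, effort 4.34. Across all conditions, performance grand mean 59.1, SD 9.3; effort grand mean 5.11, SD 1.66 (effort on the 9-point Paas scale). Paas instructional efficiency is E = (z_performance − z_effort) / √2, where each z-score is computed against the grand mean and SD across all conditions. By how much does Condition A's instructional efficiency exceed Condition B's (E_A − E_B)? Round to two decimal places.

Condition A: z_P = (65.1 − 59.1)/9.3 = 0.6452; z_E = (4.09 − 5.11)/1.66 = -0.6145; E_A = (0.6452 − (-0.6145))/√2 = 0.8907.
Condition B: z_P = (55.4 − 59.1)/9.3 = -0.3978; z_E = (4.34 − 5.11)/1.66 = -0.4639; E_B = (-0.3978 − (-0.4639))/√2 = 0.0467.
E_A − E_B = 0.8907 − 0.0467 = 0.8440 ≈ 0.84.

0.84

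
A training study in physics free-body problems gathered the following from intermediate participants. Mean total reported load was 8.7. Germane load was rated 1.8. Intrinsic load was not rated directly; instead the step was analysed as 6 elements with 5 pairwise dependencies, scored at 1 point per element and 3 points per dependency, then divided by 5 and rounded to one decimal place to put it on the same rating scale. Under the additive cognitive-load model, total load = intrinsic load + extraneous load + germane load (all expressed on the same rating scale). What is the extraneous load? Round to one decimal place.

2.7

Intrinsic (element-interactivity): (6 × 1 + 5 × 3) / 5 = 21 / 5 = 4.2000 → 4.2.
extraneous load = total − intrinsic − germane
             = 8.7 − 4.2 − 1.8 = 2.7.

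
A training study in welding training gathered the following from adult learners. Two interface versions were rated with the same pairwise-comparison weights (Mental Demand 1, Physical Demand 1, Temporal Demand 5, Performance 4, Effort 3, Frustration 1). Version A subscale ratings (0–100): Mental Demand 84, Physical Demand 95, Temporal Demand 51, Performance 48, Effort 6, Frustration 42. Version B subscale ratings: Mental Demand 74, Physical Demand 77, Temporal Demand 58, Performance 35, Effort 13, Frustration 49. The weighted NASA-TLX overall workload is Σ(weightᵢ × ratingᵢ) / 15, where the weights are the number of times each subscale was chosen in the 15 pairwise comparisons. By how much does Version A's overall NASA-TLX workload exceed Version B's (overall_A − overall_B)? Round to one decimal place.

Version A weighted sum = 1·84 + 1·95 + 5·51 + 4·48 + 3·6 + 1·42 = 84 + 95 + 255 + 192 + 18 + 42 = 686; overall_A = 686/15 = 45.7333.
Version B weighted sum = 1·74 + 1·77 + 5·58 + 4·35 + 3·13 + 1·49 = 74 + 77 + 290 + 140 + 39 + 49 = 669; overall_B = 669/15 = 44.6000.
Difference = 45.7333 − 44.6000 = 1.1333 ≈ 1.1.

1.1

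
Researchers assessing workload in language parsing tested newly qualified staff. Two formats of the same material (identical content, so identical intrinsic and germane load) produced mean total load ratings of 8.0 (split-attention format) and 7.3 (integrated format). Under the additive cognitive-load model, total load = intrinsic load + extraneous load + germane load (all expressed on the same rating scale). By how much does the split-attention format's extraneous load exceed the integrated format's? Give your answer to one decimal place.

0.7

Intrinsic and germane load are equal across formats, so the difference in total load equals the difference in extraneous load.
Extraneous-load difference = 8.0 − 7.3 = 0.7.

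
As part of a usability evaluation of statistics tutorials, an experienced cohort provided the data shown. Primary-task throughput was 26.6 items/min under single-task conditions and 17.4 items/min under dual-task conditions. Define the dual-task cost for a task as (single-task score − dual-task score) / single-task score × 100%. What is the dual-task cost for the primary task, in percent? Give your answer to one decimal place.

Cost = (26.6 − 17.4) / 26.6 × 100%
     = 9.2000 / 26.6 × 100% = 34.5865%.
≈ 34.6%.

34.6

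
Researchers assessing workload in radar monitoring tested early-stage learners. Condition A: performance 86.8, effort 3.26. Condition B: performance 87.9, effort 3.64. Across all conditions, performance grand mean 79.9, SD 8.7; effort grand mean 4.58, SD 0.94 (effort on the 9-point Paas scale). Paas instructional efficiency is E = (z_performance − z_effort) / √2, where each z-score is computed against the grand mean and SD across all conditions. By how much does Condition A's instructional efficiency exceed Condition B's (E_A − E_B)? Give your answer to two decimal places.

Condition A: z_P = (86.8 − 79.9)/8.7 = 0.7931; z_E = (3.26 − 4.58)/0.94 = -1.4043; E_A = (0.7931 − (-1.4043))/√2 = 1.5538.
Condition B: z_P = (87.9 − 79.9)/8.7 = 0.9195; z_E = (3.64 − 4.58)/0.94 = -1.0000; E_B = (0.9195 − (-1.0000))/√2 = 1.3573.
E_A − E_B = 1.5538 − 1.3573 = 0.1965 ≈ 0.20.

0.20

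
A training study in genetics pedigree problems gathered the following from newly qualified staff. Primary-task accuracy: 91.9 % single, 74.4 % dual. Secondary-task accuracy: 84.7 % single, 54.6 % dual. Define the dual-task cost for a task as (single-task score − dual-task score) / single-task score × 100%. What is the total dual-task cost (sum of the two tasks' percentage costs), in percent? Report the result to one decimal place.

54.6

Primary cost = (91.9 − 74.4) / 91.9 × 100% = 19.0424%.
Secondary cost = (84.7 − 54.6) / 84.7 × 100% = 35.5372%.
Total = 19.0424% + 35.5372% = 54.5796% ≈ 54.6%.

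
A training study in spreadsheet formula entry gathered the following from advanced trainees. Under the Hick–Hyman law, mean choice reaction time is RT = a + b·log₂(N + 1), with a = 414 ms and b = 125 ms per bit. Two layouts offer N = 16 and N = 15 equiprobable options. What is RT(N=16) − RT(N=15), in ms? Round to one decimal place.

RT(16) = 414 + 125·log₂(17) = 414 + 125·4.0875 = 924.9375 ms.
RT(15) = 414 + 125·log₂(16) = 414 + 125·4.0000 = 914.0000 ms.
Difference = 924.9375 − 914.0000 = 10.9375 ≈ 10.9 ms.

10.9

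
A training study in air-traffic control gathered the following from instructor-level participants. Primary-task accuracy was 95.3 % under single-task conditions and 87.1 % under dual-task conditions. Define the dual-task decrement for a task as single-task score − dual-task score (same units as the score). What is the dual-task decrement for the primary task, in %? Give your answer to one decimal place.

8.2

Decrement = 95.3 − 87.1 = 8.2000 % ≈ 8.2 %.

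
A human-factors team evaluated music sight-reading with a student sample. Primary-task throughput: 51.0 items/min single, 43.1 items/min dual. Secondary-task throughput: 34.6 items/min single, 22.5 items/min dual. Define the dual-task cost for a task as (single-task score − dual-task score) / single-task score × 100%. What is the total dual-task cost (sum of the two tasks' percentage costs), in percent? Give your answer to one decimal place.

Primary cost = (51.0 − 43.1) / 51.0 × 100% = 15.4902%.
Secondary cost = (34.6 − 22.5) / 34.6 × 100% = 34.9711%.
Total = 15.4902% + 34.9711% = 50.4613% ≈ 50.5%.

50.5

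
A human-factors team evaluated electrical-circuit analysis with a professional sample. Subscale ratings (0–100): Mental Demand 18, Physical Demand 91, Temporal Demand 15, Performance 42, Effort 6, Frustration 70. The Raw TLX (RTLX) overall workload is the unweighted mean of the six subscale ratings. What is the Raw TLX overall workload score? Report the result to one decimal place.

Sum of ratings = 18 + 91 + 15 + 42 + 6 + 70 = 242.
RTLX = 242 / 6 = 40.3333 ≈ 40.3.

40.3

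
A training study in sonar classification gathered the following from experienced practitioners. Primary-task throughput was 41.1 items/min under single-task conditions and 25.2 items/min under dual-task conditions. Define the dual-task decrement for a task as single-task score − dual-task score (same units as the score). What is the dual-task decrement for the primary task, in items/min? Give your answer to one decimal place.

15.9

Decrement = 41.1 − 25.2 = 15.9000 items/min ≈ 15.9 items/min.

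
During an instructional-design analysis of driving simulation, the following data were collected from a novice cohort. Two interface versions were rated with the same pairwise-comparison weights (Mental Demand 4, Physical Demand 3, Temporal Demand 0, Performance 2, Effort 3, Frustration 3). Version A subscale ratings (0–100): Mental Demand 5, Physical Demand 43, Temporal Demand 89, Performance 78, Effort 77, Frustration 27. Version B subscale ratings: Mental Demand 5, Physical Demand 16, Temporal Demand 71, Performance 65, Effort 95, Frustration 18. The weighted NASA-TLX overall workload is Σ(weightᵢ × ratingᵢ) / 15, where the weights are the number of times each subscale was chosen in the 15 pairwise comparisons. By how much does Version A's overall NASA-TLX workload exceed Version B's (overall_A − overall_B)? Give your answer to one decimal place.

Version A weighted sum = 4·5 + 3·43 + 0·89 + 2·78 + 3·77 + 3·27 = 20 + 129 + 0 + 156 + 231 + 81 = 617; overall_A = 617/15 = 41.1333.
Version B weighted sum = 4·5 + 3·16 + 0·71 + 2·65 + 3·95 + 3·18 = 20 + 48 + 0 + 130 + 285 + 54 = 537; overall_B = 537/15 = 35.8000.
Difference = 41.1333 − 35.8000 = 5.3333 ≈ 5.3.

5.3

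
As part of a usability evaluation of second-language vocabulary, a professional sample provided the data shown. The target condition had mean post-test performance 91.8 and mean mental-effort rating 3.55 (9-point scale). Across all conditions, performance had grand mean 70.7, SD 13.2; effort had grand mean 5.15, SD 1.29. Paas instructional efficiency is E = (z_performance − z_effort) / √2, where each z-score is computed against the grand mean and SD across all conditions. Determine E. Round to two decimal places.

z_performance = (91.8 − 70.7) / 13.2 = 21.1000 / 13.2 = 1.5985.
z_effort = (3.55 − 5.15) / 1.29 = -1.6000 / 1.29 = -1.2403.
z_P − z_E = 1.5985 − (-1.2403) = 2.8388.
E = 2.8388 / √2 = 2.8388 / 1.41421 = 2.0073 ≈ 2.01.

2.01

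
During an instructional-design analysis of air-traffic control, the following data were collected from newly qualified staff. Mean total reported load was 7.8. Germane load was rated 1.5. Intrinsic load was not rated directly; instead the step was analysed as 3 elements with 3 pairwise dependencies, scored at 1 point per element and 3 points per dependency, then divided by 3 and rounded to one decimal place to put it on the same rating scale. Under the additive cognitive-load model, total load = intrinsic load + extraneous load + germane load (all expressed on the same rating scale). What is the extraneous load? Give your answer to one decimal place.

2.3

Intrinsic (element-interactivity): (3 × 1 + 3 × 3) / 3 = 12 / 3 = 4.0000 → 4.0.
extraneous load = total − intrinsic − germane
             = 7.8 − 4.0 − 1.5 = 2.3.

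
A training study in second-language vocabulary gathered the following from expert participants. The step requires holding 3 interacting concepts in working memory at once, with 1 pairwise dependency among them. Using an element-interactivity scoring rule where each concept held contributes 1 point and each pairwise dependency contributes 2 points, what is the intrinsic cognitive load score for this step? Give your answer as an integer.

5

Element contribution: 3 × 1 = 3.
Interaction contribution: 1 × 2 = 2.
Intrinsic load = 3 + 2 = 5.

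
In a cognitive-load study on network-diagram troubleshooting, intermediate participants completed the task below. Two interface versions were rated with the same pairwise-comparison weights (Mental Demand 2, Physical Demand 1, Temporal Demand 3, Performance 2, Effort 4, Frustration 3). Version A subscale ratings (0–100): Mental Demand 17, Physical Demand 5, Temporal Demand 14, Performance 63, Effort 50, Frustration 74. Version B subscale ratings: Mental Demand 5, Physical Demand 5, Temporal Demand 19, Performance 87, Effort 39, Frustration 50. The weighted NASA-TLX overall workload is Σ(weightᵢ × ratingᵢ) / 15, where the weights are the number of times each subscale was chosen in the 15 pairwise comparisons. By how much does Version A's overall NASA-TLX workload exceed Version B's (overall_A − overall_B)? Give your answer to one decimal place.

5.1

Version A weighted sum = 2·17 + 1·5 + 3·14 + 2·63 + 4·50 + 3·74 = 34 + 5 + 42 + 126 + 200 + 222 = 629; overall_A = 629/15 = 41.9333.
Version B weighted sum = 2·5 + 1·5 + 3·19 + 2·87 + 4·39 + 3·50 = 10 + 5 + 57 + 174 + 156 + 150 = 552; overall_B = 552/15 = 36.8000.
Difference = 41.9333 − 36.8000 = 5.1333 ≈ 5.1.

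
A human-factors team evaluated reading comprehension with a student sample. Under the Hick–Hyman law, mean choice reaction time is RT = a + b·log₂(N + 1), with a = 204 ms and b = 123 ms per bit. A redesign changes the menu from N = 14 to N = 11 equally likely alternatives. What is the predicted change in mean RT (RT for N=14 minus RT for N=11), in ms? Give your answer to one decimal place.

RT(14) = 204 + 123·log₂(15) = 204 + 123·3.9069 = 684.5487 ms.
RT(11) = 204 + 123·log₂(12) = 204 + 123·3.5850 = 644.9550 ms.
Difference = 684.5487 − 644.9550 = 39.5937 ≈ 39.6 ms.

39.6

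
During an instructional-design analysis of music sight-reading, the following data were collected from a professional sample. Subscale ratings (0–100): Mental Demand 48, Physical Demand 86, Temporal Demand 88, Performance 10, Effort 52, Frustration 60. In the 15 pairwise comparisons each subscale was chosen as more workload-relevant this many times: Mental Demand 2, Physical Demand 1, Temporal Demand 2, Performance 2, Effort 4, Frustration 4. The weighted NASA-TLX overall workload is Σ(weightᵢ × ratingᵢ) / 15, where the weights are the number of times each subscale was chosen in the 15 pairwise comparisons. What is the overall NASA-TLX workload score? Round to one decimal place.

The tallies are the weights (they sum to 15).
Weighted sum = 2·48 + 1·86 + 2·88 + 2·10 + 4·52 + 4·60
            = 96 + 86 + 176 + 20 + 208 + 240 = 826.
Overall workload = 826 / 15 = 55.0667 ≈ 55.1.

55.1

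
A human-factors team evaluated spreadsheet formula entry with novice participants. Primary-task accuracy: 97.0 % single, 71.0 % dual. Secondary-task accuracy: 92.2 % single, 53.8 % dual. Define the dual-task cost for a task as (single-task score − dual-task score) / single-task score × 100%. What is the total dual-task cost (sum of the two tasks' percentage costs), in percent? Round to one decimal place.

Primary cost = (97.0 − 71.0) / 97.0 × 100% = 26.8041%.
Secondary cost = (92.2 − 53.8) / 92.2 × 100% = 41.6486%.
Total = 26.8041% + 41.6486% = 68.4527% ≈ 68.5%.

68.5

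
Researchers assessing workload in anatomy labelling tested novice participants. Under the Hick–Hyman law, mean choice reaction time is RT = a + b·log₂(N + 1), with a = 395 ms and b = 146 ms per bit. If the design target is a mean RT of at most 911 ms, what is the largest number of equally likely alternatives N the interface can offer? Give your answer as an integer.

Set 395 + 146·log₂(N + 1) ≤ 911.
log₂(N + 1) ≤ (911 − 395) / 146 = 3.5342.
N + 1 ≤ 2^3.5342 = 11.5851.
N ≤ 10.5851, so the largest integer N is 10.

10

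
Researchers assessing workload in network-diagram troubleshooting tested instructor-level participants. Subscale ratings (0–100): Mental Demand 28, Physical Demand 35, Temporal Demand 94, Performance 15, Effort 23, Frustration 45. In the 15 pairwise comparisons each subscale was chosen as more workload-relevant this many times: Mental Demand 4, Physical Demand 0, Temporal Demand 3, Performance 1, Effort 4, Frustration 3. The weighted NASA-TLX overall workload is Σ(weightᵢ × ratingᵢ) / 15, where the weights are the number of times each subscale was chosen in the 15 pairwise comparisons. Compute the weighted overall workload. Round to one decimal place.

The tallies are the weights (they sum to 15).
Weighted sum = 4·28 + 0·35 + 3·94 + 1·15 + 4·23 + 3·45
            = 112 + 0 + 282 + 15 + 92 + 135 = 636.
Overall workload = 636 / 15 = 42.4000 ≈ 42.4.

42.4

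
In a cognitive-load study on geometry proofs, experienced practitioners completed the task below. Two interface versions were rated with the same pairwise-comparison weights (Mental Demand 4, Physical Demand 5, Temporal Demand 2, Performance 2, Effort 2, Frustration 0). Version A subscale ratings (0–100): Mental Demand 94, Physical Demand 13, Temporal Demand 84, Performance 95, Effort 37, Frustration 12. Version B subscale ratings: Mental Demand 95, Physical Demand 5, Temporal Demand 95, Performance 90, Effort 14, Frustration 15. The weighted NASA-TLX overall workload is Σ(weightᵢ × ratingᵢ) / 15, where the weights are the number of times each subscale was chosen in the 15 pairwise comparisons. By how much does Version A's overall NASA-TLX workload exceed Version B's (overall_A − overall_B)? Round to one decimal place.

Version A weighted sum = 4·94 + 5·13 + 2·84 + 2·95 + 2·37 + 0·12 = 376 + 65 + 168 + 190 + 74 + 0 = 873; overall_A = 873/15 = 58.2000.
Version B weighted sum = 4·95 + 5·5 + 2·95 + 2·90 + 2·14 + 0·15 = 380 + 25 + 190 + 180 + 28 + 0 = 803; overall_B = 803/15 = 53.5333.
Difference = 58.2000 − 53.5333 = 4.6667 ≈ 4.7.

4.7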